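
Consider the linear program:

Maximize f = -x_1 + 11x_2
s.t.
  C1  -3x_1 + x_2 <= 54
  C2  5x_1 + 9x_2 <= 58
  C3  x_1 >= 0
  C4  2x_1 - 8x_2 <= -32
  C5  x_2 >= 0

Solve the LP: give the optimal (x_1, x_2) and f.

Corner points and f = -x_1 + 11x_2:
  (0, 58/9) → f = 638/9
  (88/29, 138/29) → f = 1430/29
  (0, 4) → f = 44

At the optimal vertex, 5x_1 + 9x_2 = 58 and x_1 = 0.
Solving simultaneously gives x_1 = 0, x_2 = 58/9.

x_1 = 0, x_2 = 58/9, maximum f = 638/9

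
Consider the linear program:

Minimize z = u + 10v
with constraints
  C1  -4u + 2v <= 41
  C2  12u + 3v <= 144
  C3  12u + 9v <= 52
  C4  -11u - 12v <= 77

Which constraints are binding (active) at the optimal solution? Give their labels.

C2 and C4

Vertices and z = u + 10v:
  (-53/12, 35/3) → z = 449/4
  (-323/35, 143/70) → z = 56/5
  (95/6, -46/3) → z = -275/2
  (653/37, -836/37) → z = -7707/37

The minimum is at (653/37, -836/37). Substituting into each constraint, equality holds for C2 and C4; the remaining constraints have slack.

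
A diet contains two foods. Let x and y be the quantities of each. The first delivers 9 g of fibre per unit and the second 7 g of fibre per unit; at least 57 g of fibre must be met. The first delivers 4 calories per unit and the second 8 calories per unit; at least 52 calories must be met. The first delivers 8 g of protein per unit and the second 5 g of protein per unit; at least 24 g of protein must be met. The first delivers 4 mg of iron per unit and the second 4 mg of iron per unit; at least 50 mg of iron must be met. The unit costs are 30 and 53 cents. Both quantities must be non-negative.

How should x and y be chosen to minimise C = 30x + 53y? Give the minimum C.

Feasible corners and C = 30x + 53y:
  (0, 25/2) → C = 1325/2
  (13, 0) → C = 390
  (12, 1/2) → C = 773/2
The feasible region is unbounded (it extends along (0, 1), (1, 0)), but C strictly increases along every unbounded feasible direction, so there is no improving ray and the minimum is attained at a vertex.

The binding constraints are 4x + 8y = 52 and 4x + 4y = 50.
Solving simultaneously gives x = 12, y = 1/2.

x = 12, y = 1/2, minimum C = 773/2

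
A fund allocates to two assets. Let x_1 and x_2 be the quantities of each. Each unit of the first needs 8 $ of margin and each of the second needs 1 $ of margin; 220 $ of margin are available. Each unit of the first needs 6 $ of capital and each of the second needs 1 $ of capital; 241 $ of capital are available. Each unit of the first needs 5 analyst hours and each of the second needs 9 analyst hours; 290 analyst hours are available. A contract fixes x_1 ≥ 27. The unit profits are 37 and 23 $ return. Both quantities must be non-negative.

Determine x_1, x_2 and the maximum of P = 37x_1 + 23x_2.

Feasible corners and P = 37x_1 + 23x_2:
  (55/2, 0) → P = 2035/2
  (27, 0) → P = 999
  (27, 4) → P = 1091

x_1 = 27, x_2 = 4, maximum P = 1091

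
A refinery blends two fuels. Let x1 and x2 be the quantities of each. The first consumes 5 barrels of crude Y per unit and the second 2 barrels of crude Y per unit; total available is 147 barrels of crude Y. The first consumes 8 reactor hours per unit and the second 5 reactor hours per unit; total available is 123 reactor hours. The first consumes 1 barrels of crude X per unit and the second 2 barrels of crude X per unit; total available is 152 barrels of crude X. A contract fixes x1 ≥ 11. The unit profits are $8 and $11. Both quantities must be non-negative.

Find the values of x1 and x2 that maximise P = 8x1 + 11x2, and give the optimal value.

The optimum lies where 8x1 + 5x2 = 123 and x1 = 11.
Solving simultaneously gives x1 = 11, x2 = 7.

x1 = 11, x2 = 7, maximum P = 165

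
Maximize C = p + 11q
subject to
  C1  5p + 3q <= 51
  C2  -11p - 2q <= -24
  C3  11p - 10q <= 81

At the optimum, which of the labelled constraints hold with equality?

Extreme points and C = p + 11q:
  (-30/23, 441/23) → C = 4821/23
  (753/83, 156/83) → C = 2469/83
  (67/22, -19/4) → C = -2165/44

The maximum is at (-30/23, 441/23). Substituting into each constraint, equality holds for C1 and C2; the remaining constraints have slack.

C1 and C2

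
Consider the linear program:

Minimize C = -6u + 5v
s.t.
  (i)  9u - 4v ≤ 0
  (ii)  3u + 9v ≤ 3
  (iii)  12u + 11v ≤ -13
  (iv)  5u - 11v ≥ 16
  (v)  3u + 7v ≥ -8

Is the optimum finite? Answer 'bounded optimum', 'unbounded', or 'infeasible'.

infeasible

The boundaries 9u - 4v = 0 and 12u + 11v = -13 meet at (-52/147, -39/49), but that point violates 5u - 11v ≥ 16. Every candidate vertex is excluded by some other constraint, so the feasible region is empty.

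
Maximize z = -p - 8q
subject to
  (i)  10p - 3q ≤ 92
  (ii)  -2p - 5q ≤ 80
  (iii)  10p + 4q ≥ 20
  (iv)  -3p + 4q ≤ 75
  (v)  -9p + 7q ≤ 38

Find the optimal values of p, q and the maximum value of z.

The binding constraints are 10p - 3q = 92 and 10p + 4q = 20.
Solving simultaneously gives p = 214/35, q = -72/7.

p = 214/35, q = -72/7, maximum z = 2666/35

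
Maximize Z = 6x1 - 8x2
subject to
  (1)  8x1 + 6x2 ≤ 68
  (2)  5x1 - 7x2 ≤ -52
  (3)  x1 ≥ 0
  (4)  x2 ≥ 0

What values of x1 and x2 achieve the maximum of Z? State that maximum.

x1 = 82/43, x2 = 378/43, maximum Z = -2532/43

Extreme points and Z = 6x1 - 8x2:
  (82/43, 378/43) → Z = -2532/43
  (0, 34/3) → Z = -272/3
  (0, 52/7) → Z = -416/7

At the optimal vertex, 8x1 + 6x2 = 68 and 5x1 - 7x2 = -52.
Solving simultaneously gives x1 = 82/43, x2 = 378/43.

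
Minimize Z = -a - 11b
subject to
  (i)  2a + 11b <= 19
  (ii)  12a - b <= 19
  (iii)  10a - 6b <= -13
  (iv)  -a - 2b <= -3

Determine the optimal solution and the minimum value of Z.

Feasible corners and Z = -a - 11b:
  (-29/122, 108/61) → Z = -2347/122
  (-5/7, 13/7) → Z = -138/7
  (-4/13, 43/26) → Z = -465/26

The optimum lies where 2a + 11b = 19 and -a - 2b = -3.
Solving simultaneously gives a = -5/7, b = 13/7.

a = -5/7, b = 13/7, minimum Z = -138/7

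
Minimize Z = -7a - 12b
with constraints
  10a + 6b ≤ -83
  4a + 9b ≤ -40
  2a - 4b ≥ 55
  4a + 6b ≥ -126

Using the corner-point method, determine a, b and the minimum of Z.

a = -1/26, b = -179/13, minimum Z = 331/2

Extreme points and Z = -7a - 12b:
  (-1/26, -179/13) → Z = 331/2
  (43/6, -232/9) → Z = 1555/6
  (-87/14, -118/7) → Z = 3441/14

At the optimal vertex, 10a + 6b = -83 and 2a - 4b = 55.
Solving simultaneously gives a = -1/26, b = -179/13.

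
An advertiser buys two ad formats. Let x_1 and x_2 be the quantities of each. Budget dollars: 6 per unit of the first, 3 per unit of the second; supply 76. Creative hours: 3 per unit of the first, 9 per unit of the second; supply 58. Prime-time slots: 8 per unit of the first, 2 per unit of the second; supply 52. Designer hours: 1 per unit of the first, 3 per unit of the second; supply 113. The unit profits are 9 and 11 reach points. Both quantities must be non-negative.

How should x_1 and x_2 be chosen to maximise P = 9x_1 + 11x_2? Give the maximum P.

Corner points and P = 9x_1 + 11x_2:
  (0, 0) → P = 0
  (0, 58/9) → P = 638/9
  (13/2, 0) → P = 117/2
  (16/3, 14/3) → P = 298/3

x_1 = 16/3, x_2 = 14/3, maximum P = 298/3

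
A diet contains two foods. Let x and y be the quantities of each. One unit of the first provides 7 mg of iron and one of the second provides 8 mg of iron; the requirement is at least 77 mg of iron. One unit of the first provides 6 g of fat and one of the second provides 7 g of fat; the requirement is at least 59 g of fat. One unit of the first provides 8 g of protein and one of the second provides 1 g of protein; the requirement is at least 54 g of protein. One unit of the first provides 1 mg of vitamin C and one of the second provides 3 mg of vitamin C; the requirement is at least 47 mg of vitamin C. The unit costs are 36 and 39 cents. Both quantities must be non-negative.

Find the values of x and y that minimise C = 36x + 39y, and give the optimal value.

x = 5, y = 14, minimum C = 726

Extreme points and C = 36x + 39y:
  (0, 54) → C = 2106
  (47, 0) → C = 1692
  (5, 14) → C = 726
The feasible region is unbounded (it extends along (0, 1), (1, 0)), but C strictly increases along every unbounded feasible direction, so there is no improving ray and the minimum is attained at a vertex.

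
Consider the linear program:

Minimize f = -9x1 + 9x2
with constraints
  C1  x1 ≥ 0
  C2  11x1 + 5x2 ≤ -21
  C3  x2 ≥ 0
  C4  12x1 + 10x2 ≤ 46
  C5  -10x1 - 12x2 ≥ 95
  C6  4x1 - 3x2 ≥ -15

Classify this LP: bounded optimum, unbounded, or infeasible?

infeasible

The boundaries x1 = 0 and -10x1 - 12x2 = 95 meet at (0, -95/12), but that point violates x2 ≥ 0. Every candidate vertex is excluded by some other constraint, so the feasible region is empty.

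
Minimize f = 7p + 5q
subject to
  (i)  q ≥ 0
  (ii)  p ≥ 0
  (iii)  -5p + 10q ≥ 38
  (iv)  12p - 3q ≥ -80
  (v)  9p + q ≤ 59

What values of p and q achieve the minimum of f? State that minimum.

Extreme points and f = 7p + 5q:
  (0, 19/5) → f = 19
  (0, 80/3) → f = 400/3
  (552/95, 637/95) → f = 371/5
  (97/39, 476/13) → f = 7819/39

The optimum lies where p = 0 and -5p + 10q = 38.
Solving simultaneously gives p = 0, q = 19/5.

p = 0, q = 19/5, minimum f = 19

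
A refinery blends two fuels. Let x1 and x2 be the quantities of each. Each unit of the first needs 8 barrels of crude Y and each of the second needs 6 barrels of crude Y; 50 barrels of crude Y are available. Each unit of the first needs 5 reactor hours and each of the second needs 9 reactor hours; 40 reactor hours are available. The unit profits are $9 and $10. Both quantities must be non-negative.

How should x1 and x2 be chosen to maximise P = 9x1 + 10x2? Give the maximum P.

Corner points and P = 9x1 + 10x2:
  (0, 0) → P = 0
  (0, 40/9) → P = 400/9
  (25/4, 0) → P = 225/4
  (5, 5/3) → P = 185/3

The optimum lies where 8x1 + 6x2 = 50 and 5x1 + 9x2 = 40.
Solving simultaneously gives x1 = 5, x2 = 5/3.

x1 = 5, x2 = 5/3, maximum P = 185/3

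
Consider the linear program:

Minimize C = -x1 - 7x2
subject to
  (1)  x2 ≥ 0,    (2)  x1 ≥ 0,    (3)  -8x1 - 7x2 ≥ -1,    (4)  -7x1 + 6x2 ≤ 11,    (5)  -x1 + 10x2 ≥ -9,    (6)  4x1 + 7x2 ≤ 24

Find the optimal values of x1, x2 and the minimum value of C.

x1 = 0, x2 = 1/7, minimum C = -1

Feasible corners and C = -x1 - 7x2:
  (0, 0) → C = 0
  (1/8, 0) → C = -1/8
  (0, 1/7) → C = -1

The binding constraints are x1 = 0 and -8x1 - 7x2 = -1.
Solving simultaneously gives x1 = 0, x2 = 1/7.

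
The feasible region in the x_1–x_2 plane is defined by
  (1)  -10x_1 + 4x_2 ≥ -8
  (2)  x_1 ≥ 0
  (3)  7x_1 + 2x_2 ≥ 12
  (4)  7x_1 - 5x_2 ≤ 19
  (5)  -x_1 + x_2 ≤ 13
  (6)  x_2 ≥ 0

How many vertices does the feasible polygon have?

4

Of the 15 pairwise boundary intersections, those satisfying every inequality are:
  (4/3, 4/3)
  (10, 23)
  (0, 6)
  (0, 13)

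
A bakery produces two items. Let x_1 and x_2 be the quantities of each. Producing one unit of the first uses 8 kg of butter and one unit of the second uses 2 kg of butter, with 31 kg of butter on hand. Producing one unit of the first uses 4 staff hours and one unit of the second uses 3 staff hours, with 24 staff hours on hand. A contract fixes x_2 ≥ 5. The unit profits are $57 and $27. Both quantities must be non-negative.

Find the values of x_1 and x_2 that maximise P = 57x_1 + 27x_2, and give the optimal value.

x_1 = 9/4, x_2 = 5, maximum P = 1053/4

Feasible corners and P = 57x_1 + 27x_2:
  (0, 8) → P = 216
  (0, 5) → P = 135
  (9/4, 5) → P = 1053/4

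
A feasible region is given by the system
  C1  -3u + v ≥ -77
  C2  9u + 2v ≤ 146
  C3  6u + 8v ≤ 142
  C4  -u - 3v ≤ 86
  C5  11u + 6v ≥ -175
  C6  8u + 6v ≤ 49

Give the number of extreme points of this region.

Intersecting each pair of boundary lines and keeping only the points that satisfy every inequality leaves:
  (29/2, -67/2)
  (511/26, -469/26)
  (-563/13, 653/13)
  (-115/7, 421/14)
  (-1/3, -257/9)

5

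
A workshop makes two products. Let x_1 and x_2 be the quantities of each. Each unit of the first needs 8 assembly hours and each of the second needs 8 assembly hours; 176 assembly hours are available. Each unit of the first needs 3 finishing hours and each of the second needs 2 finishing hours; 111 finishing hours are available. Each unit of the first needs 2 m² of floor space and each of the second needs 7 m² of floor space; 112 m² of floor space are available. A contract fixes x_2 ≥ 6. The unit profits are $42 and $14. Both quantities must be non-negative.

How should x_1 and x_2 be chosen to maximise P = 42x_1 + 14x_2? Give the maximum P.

Extreme points and P = 42x_1 + 14x_2:
  (0, 16) → P = 224
  (0, 6) → P = 84
  (42/5, 68/5) → P = 2716/5
  (16, 6) → P = 756

x_1 = 16, x_2 = 6, maximum P = 756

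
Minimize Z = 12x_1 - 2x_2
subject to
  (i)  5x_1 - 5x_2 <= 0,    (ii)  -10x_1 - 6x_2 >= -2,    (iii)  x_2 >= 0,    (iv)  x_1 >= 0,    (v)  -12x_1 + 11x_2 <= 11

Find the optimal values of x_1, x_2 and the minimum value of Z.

x_1 = 0, x_2 = 1/3, minimum Z = -2/3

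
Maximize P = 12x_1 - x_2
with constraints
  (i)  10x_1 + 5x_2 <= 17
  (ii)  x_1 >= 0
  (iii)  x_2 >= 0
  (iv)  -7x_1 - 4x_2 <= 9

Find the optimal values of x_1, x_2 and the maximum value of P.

Vertices and P = 12x_1 - x_2:
  (0, 17/5) → P = -17/5
  (17/10, 0) → P = 102/5
  (0, 0) → P = 0

At the optimal vertex, 10x_1 + 5x_2 = 17 and x_2 = 0.
Solving simultaneously gives x_1 = 17/10, x_2 = 0.

x_1 = 17/10, x_2 = 0, maximum P = 102/5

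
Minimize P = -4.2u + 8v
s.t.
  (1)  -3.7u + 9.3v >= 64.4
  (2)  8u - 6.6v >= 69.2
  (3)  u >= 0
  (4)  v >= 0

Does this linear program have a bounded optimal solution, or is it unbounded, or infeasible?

From the feasible point (17810/833, 12854/833), moving in the direction (9.3, 3.7) keeps every constraint satisfied while P decreases without bound.

unbounded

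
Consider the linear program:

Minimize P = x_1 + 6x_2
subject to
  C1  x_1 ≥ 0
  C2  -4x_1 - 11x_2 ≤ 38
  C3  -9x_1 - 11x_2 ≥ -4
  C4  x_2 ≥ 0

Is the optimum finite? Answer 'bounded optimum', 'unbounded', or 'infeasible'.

Feasible corners and P = x_1 + 6x_2:
  (0, 4/11) → P = 24/11
  (0, 0) → P = 0
  (4/9, 0) → P = 4/9
The feasible region has finitely many vertices and no improving ray; the minimum is 0 at (0, 0).

bounded optimum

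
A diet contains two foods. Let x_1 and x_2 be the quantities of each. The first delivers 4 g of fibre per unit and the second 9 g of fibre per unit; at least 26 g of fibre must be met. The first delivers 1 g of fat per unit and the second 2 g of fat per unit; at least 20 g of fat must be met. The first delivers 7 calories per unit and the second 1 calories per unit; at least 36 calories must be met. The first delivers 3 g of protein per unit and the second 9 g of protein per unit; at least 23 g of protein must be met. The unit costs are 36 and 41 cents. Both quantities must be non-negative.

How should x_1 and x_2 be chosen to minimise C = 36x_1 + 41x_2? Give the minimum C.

Extreme points and C = 36x_1 + 41x_2:
  (0, 36) → C = 1476
  (20, 0) → C = 720
  (4, 8) → C = 472
The feasible region is unbounded (it extends along (0, 1), (1, 0)), but C strictly increases along every unbounded feasible direction, so there is no improving ray and the minimum is attained at a vertex.

At the optimal vertex, x_1 + 2x_2 = 20 and 7x_1 + x_2 = 36.
Solving simultaneously gives x_1 = 4, x_2 = 8.

x_1 = 4, x_2 = 8, minimum C = 472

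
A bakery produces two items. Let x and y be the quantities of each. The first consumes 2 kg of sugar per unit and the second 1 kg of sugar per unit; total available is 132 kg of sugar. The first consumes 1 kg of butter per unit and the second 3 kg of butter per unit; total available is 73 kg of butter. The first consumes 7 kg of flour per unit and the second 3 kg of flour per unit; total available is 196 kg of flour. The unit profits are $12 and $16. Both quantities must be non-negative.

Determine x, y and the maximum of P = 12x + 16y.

Extreme points and P = 12x + 16y:
  (0, 0) → P = 0
  (0, 73/3) → P = 1168/3
  (28, 0) → P = 336
  (41/2, 35/2) → P = 526

x = 41/2, y = 35/2, maximum P = 526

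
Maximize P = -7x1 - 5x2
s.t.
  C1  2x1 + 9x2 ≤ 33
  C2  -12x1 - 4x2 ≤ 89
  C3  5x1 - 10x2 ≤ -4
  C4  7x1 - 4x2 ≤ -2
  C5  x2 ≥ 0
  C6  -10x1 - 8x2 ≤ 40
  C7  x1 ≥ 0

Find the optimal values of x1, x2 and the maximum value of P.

Corner points and P = -7x1 - 5x2:
  (114/71, 235/71) → P = -1973/71
  (0, 11/3) → P = -55/3
  (0, 1/2) → P = -5/2

x1 = 0, x2 = 1/2, maximum P = -5/2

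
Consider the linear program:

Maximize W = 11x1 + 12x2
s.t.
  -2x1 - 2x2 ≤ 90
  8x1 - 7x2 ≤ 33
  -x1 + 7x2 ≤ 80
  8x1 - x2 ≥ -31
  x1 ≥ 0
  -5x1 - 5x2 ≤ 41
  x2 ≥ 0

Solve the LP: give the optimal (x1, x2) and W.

x1 = 113/7, x2 = 673/49, maximum W = 16777/49

Corner points and W = 11x1 + 12x2:
  (113/7, 673/49) → W = 16777/49
  (33/8, 0) → W = 363/8
  (0, 80/7) → W = 960/7
  (0, 0) → W = 0

At the optimal vertex, 8x1 - 7x2 = 33 and -x1 + 7x2 = 80.
Solving simultaneously gives x1 = 113/7, x2 = 673/49.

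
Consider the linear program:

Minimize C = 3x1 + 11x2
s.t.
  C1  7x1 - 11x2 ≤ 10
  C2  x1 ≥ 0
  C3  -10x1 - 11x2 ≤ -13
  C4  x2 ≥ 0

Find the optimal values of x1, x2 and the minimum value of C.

x1 = 13/10, x2 = 0, minimum C = 39/10

The feasible region is unbounded (it extends along (0, 1), (11, 7)), but C strictly increases along every unbounded feasible direction, so there is no improving ray and the minimum is attained at a vertex.

The binding constraints are -10x1 - 11x2 = -13 and x2 = 0.
Solving simultaneously gives x1 = 13/10, x2 = 0.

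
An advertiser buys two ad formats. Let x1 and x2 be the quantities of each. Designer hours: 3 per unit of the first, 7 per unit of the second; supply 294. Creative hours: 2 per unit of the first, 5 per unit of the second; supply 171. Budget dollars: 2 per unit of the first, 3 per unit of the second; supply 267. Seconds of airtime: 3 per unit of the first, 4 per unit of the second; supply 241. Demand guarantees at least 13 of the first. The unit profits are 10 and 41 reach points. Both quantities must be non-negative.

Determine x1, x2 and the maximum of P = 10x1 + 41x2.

x1 = 13, x2 = 29, maximum P = 1319

Corner points and P = 10x1 + 41x2:
  (241/3, 0) → P = 2410/3
  (13, 0) → P = 130
  (521/7, 31/7) → P = 6481/7
  (13, 29) → P = 1319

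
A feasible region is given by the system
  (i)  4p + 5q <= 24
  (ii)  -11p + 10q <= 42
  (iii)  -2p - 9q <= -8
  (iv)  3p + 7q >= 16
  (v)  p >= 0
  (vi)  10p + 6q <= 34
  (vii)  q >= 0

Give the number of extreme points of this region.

5

Of the 21 pairwise boundary intersections, those satisfying every inequality are:
  (6/19, 432/95)
  (1, 4)
  (0, 21/5)
  (0, 16/7)
  (71/26, 29/26)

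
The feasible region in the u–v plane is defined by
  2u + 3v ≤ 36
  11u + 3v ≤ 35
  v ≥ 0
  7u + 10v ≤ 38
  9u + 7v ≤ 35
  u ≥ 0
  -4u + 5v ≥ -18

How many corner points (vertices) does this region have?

5

The feasible vertices (each the meet of two boundaries and inside every other half-plane) are:
  (35/11, 0)
  (14/5, 7/5)
  (0, 0)
  (84/41, 97/41)
  (0, 19/5)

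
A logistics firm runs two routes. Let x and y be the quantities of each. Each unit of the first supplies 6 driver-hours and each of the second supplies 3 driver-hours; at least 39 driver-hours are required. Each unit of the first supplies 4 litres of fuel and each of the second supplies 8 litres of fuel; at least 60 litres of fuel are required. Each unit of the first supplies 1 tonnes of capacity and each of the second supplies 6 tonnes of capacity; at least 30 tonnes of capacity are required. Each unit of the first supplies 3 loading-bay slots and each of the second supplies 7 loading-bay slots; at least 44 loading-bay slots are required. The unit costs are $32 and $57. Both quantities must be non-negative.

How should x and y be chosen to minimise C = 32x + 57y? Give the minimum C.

Vertices and C = 32x + 57y:
  (0, 13) → C = 741
  (30, 0) → C = 960
  (11/3, 17/3) → C = 1321/3
  (15/2, 15/4) → C = 1815/4
The feasible region is unbounded (it extends along (0, 1), (1, 0)), but C strictly increases along every unbounded feasible direction, so there is no improving ray and the minimum is attained at a vertex.

x = 11/3, y = 17/3, minimum C = 1321/3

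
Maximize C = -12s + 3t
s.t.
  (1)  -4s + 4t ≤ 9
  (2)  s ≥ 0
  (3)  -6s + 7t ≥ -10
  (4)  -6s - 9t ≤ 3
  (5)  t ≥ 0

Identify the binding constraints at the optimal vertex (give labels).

(1) and (2)

Vertices and C = -12s + 3t:
  (0, 9/4) → C = 27/4
  (0, 0) → C = 0
  (5/3, 0) → C = -20
The feasible region is unbounded (it extends along (1, 1), (7, 6)), but C strictly decreases along every unbounded feasible direction, so there is no improving ray and the maximum is attained at a vertex.

The maximum is at (0, 9/4). Substituting into each constraint, equality holds for (1) and (2); the remaining constraints have slack.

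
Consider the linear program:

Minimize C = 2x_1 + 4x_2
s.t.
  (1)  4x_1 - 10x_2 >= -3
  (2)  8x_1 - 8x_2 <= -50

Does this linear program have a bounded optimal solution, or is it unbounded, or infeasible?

From the feasible point (-119/12, -11/3), moving in the direction (-10, -4) keeps every constraint satisfied while C decreases without bound.

unbounded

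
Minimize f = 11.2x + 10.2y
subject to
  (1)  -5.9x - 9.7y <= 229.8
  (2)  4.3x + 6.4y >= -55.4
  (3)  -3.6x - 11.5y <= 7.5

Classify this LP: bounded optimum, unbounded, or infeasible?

unbounded

From the feasible point (-58910/2641, 16719/2641), moving in the direction (-6.4, 4.3) keeps every constraint satisfied while f decreases without bound.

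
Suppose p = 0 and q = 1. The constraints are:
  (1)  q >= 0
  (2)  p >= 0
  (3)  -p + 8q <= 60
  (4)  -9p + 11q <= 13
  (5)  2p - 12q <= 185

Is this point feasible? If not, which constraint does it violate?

(1): 1 ≥ 0 ✓
(2): 0 ≥ 0 ✓
(3): 8 ≤ 60 ✓
(4): 11 ≤ 13 ✓
(5): -12 ≤ 185 ✓

feasible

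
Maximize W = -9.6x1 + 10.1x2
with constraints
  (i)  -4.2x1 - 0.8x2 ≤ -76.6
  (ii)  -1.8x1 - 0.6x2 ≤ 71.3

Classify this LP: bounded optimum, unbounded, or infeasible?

unbounded

From the feasible point (2575/27, -7289/18), moving in the direction (-0.8, 4.2) keeps every constraint satisfied while W increases without bound.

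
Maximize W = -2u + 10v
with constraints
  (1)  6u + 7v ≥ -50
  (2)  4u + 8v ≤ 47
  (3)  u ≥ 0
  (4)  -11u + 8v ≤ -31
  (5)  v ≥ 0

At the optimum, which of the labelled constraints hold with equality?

(2) and (4)

Feasible corners and W = -2u + 10v:
  (26/5, 131/40) → W = 447/20
  (47/4, 0) → W = -47/2
  (31/11, 0) → W = -62/11

The maximum is at (26/5, 131/40). Substituting into each constraint, equality holds for (2) and (4); the remaining constraints have slack.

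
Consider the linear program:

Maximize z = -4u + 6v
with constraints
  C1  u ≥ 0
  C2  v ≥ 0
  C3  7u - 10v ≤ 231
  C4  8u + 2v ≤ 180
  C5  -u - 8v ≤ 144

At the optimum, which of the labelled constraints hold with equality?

C1 and C4

Extreme points and z = -4u + 6v:
  (0, 0) → z = 0
  (0, 90) → z = 540
  (45/2, 0) → z = -90

The maximum is at (0, 90). Substituting into each constraint, equality holds for C1 and C4; the remaining constraints have slack.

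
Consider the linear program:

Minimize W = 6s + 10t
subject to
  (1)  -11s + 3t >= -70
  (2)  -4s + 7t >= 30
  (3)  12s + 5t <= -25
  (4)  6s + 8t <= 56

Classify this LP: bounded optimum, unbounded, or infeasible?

unbounded

From the feasible point (-25/8, 5/2), moving in the direction (-7, -4) keeps every constraint satisfied while W decreases without bound.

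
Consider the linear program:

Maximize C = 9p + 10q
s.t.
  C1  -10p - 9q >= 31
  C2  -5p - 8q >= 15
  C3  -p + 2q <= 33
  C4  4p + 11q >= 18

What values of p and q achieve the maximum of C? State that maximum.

Feasible corners and C = 9p + 10q:
  (-49/3, 25/3) → C = -191/3
  (-309/23, 150/23) → C = -1281/23
  (-327/19, 150/19) → C = -1443/19

At the optimal vertex, -5p - 8q = 15 and 4p + 11q = 18.
Solving simultaneously gives p = -309/23, q = 150/23.

p = -309/23, q = 150/23, maximum C = -1281/23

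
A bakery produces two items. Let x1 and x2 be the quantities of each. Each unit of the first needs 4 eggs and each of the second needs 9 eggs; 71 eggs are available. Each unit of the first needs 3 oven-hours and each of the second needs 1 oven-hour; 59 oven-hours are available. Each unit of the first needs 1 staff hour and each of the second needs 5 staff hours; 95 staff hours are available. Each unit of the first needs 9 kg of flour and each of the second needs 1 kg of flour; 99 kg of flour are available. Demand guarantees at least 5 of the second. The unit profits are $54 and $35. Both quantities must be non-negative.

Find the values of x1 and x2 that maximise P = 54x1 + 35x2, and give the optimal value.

x1 = 13/2, x2 = 5, maximum P = 526

Feasible corners and P = 54x1 + 35x2:
  (0, 71/9) → P = 2485/9
  (0, 5) → P = 175
  (13/2, 5) → P = 526

At the optimal vertex, 4x1 + 9x2 = 71 and x2 = 5.
Solving simultaneously gives x1 = 13/2, x2 = 5.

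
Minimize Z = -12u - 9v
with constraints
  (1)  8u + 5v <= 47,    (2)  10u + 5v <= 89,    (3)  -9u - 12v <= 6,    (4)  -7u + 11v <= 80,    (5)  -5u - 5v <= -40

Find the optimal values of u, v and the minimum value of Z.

Extreme points and Z = -12u - 9v:
  (39/41, 323/41) → Z = -3375/41
  (7/3, 17/3) → Z = -79
  (4/9, 68/9) → Z = -220/3

u = 39/41, v = 323/41, minimum Z = -3375/41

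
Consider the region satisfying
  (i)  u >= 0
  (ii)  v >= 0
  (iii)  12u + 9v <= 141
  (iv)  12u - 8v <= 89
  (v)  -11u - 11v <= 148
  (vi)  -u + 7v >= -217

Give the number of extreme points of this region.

4

Of the 15 pairwise boundary intersections, those satisfying every inequality are:
  (0, 0)
  (0, 47/3)
  (89/12, 0)
  (643/68, 52/17)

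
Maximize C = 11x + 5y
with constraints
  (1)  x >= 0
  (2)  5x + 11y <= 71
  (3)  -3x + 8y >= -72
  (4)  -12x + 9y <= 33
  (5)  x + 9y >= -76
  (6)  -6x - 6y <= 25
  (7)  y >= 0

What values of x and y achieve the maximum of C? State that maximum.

Corner points and C = 11x + 5y:
  (0, 11/3) → C = 55/3
  (0, 0) → C = 0
  (92/59, 339/59) → C = 2707/59
  (71/5, 0) → C = 781/5

x = 71/5, y = 0, maximum C = 781/5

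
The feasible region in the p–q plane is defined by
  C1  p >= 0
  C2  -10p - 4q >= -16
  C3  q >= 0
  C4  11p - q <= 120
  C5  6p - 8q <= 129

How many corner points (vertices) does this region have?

The feasible vertices (each the meet of two boundaries and inside every other half-plane) are:
  (0, 4)
  (0, 0)
  (8/5, 0)

3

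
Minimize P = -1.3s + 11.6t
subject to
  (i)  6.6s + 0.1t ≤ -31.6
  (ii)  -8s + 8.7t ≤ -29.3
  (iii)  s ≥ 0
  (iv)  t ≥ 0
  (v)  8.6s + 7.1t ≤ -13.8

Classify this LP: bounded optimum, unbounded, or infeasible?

The boundaries 6.6s + 0.1t = -31.6 and s = 0 meet at (0, -316), but that point violates t ≥ 0. Every candidate vertex is excluded by some other constraint, so the feasible region is empty.

infeasible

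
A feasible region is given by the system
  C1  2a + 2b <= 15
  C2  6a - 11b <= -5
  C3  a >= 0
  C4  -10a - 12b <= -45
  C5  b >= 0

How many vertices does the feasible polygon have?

4

Pairwise boundary intersections that survive every other constraint:
  (155/34, 50/17)
  (0, 15/2)
  (435/182, 160/91)
  (0, 15/4)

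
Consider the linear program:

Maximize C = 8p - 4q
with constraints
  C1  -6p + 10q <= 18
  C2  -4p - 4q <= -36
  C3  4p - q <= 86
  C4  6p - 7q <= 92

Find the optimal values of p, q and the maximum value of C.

p = 255/11, q = 74/11, maximum C = 1744/11

Feasible corners and C = 8p - 4q:
  (9/2, 9/2) → C = 18
  (439/17, 294/17) → C = 2336/17
  (155/13, -38/13) → C = 1392/13
  (255/11, 74/11) → C = 1744/11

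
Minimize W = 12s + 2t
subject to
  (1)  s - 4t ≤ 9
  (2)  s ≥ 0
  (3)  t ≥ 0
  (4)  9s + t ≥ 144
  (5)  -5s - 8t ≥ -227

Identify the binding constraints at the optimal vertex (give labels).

Feasible corners and W = 12s + 2t:
  (585/37, 63/37) → W = 7146/37
  (35, 13/2) → W = 433
  (925/67, 1323/67) → W = 13746/67

The minimum is at (585/37, 63/37). Substituting into each constraint, equality holds for (1) and (4); the remaining constraints have slack.

(1) and (4)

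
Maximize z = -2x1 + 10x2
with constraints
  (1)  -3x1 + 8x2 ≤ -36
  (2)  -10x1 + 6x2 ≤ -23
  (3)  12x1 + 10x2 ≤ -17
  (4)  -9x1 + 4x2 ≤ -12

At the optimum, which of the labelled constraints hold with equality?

Extreme points and z = -2x1 + 10x2:
  (-16/31, -291/62) → z = -1423/31
  (16/9, -23/6) → z = -377/9
  (-10/7, -87/14) → z = -415/7
The feasible region is unbounded (it extends along (-4, -9), (5, -6)), but z strictly decreases along every unbounded feasible direction, so there is no improving ray and the maximum is attained at a vertex.

The maximum is at (16/9, -23/6). Substituting into each constraint, equality holds for (1) and (3); the remaining constraints have slack.

(1) and (3)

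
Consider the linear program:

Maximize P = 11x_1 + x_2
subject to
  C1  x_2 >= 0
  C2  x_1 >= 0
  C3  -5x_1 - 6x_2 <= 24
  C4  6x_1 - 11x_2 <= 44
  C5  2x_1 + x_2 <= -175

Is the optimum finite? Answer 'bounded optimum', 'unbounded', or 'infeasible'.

The boundaries x_2 = 0 and x_1 = 0 meet at (0, 0), but that point violates 2x_1 + x_2 ≤ -175. Every candidate vertex is excluded by some other constraint, so the feasible region is empty.

infeasible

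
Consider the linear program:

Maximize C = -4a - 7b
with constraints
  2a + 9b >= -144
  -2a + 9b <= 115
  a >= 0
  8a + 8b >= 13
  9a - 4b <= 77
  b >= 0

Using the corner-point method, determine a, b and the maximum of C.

a = 13/8, b = 0, maximum C = -13/2

Extreme points and C = -4a - 7b:
  (0, 115/9) → C = -805/9
  (1153/73, 1189/73) → C = -12935/73
  (0, 13/8) → C = -91/8
  (13/8, 0) → C = -13/2
  (77/9, 0) → C = -308/9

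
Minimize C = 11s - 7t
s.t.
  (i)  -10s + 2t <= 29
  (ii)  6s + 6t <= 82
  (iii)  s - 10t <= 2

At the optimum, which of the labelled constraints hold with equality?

Corner points and C = 11s - 7t:
  (-5/36, 497/36) → C = -589/6
  (-3, -1/2) → C = -59/2
  (416/33, 35/33) → C = 4331/33

The minimum is at (-5/36, 497/36). Substituting into each constraint, equality holds for (i) and (ii); the remaining constraints have slack.

(i) and (ii)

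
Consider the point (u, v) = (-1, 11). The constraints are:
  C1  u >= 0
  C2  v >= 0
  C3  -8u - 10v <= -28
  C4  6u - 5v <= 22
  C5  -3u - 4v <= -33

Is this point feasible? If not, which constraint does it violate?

Constraint C1: u = -1, which is not ≥ 0. All other constraints are satisfied.

not feasible — violates C1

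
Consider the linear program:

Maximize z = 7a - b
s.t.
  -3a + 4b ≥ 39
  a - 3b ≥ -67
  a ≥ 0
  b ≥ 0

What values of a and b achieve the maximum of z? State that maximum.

Vertices and z = 7a - b:
  (151/5, 162/5) → z = 179
  (0, 39/4) → z = -39/4
  (0, 67/3) → z = -67/3

a = 151/5, b = 162/5, maximum z = 179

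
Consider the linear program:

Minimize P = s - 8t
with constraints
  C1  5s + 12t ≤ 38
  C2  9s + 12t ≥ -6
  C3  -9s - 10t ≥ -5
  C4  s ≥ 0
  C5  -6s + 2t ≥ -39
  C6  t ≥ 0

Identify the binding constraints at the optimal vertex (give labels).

C3 and C4

Vertices and P = s - 8t:
  (0, 1/2) → P = -4
  (5/9, 0) → P = 5/9
  (0, 0) → P = 0

The minimum is at (0, 1/2). Substituting into each constraint, equality holds for C3 and C4; the remaining constraints have slack.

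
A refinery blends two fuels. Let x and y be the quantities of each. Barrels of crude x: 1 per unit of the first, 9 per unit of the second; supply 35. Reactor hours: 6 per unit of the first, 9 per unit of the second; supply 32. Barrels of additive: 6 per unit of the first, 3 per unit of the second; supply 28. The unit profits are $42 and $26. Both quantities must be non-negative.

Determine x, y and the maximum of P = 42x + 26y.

Corner points and P = 42x + 26y:
  (0, 0) → P = 0
  (0, 32/9) → P = 832/9
  (14/3, 0) → P = 196
  (13/3, 2/3) → P = 598/3

The binding constraints are 6x + 9y = 32 and 6x + 3y = 28.
Solving simultaneously gives x = 13/3, y = 2/3.

x = 13/3, y = 2/3, maximum P = 598/3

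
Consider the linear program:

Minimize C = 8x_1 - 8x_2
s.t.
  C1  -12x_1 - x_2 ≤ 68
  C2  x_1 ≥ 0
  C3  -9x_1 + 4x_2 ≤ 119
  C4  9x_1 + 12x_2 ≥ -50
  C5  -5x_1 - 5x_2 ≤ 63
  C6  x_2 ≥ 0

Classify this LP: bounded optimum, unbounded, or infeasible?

From the feasible point (0, 119/4), moving in the direction (4, 9) keeps every constraint satisfied while C decreases without bound.

unbounded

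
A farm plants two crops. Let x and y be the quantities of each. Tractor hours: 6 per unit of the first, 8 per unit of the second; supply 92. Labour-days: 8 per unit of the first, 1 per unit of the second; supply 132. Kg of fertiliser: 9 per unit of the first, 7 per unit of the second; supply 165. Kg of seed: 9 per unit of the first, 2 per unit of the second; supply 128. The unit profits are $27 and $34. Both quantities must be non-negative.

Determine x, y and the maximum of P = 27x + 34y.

x = 14, y = 1, maximum P = 412

Corner points and P = 27x + 34y:
  (0, 0) → P = 0
  (0, 23/2) → P = 391
  (128/9, 0) → P = 384
  (14, 1) → P = 412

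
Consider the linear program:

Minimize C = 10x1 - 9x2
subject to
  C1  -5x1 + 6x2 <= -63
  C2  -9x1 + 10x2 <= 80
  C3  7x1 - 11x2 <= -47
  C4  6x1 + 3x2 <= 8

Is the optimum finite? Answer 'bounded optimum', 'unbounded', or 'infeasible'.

The boundaries -5x1 + 6x2 = -63 and -9x1 + 10x2 = 80 meet at (-555/2, -967/4), but that point violates 7x1 - 11x2 ≤ -47. Every candidate vertex is excluded by some other constraint, so the feasible region is empty.

infeasible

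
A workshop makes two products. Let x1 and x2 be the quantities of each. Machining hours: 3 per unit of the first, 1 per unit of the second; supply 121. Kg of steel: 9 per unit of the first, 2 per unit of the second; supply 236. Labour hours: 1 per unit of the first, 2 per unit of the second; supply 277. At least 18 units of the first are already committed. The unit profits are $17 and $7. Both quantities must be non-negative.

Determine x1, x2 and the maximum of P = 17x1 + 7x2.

Extreme points and P = 17x1 + 7x2:
  (236/9, 0) → P = 4012/9
  (18, 0) → P = 306
  (18, 37) → P = 565

x1 = 18, x2 = 37, maximum P = 565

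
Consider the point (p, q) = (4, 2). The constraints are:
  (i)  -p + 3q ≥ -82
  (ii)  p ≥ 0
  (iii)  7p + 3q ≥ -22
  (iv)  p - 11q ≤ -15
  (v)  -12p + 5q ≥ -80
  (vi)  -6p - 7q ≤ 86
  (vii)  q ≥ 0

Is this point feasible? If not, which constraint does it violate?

feasible

(i): 2 ≥ -82 ✓
(ii): 4 ≥ 0 ✓
(iii): 34 ≥ -22 ✓
(iv): -18 ≤ -15 ✓
(v): -38 ≥ -80 ✓
(vi): -38 ≤ 86 ✓
(vii): 2 ≥ 0 ✓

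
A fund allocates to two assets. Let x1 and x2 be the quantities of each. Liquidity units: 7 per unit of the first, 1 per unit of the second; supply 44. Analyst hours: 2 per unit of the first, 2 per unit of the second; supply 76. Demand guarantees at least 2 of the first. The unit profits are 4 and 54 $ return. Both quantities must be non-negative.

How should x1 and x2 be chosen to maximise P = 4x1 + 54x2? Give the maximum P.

x1 = 2, x2 = 30, maximum P = 1628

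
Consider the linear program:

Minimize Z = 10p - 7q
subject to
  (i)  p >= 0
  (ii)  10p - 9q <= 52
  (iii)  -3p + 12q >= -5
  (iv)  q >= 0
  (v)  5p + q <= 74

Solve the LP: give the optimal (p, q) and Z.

p = 0, q = 74, minimum Z = -518

Extreme points and Z = 10p - 7q:
  (0, 0) → Z = 0
  (0, 74) → Z = -518
  (193/31, 106/93) → Z = 5048/93
  (718/55, 96/11) → Z = 764/11
  (5/3, 0) → Z = 50/3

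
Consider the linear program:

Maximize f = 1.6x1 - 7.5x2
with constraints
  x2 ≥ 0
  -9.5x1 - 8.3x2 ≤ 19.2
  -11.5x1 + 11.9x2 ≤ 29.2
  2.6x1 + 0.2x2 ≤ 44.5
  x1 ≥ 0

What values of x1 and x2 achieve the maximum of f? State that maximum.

Feasible corners and f = 1.6x1 - 7.5x2:
  (445/26, 0) → f = 356/13
  (0, 0) → f = 0
  (17457/1108, 19589/1108) → f = -1189863/11080
  (0, 292/119) → f = -2190/119

The binding constraints are x2 = 0 and 2.6x1 + 0.2x2 = 44.5.
Solving simultaneously gives x1 = 445/26, x2 = 0.

x1 = 445/26, x2 = 0, maximum f = 356/13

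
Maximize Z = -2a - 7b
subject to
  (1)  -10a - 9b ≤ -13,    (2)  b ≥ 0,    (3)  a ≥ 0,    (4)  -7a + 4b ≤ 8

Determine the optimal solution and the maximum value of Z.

Vertices and Z = -2a - 7b:
  (13/10, 0) → Z = -13/5
  (0, 13/9) → Z = -91/9
  (0, 2) → Z = -14
The feasible region is unbounded (it extends along (1, 0), (4, 7)), but Z strictly decreases along every unbounded feasible direction, so there is no improving ray and the maximum is attained at a vertex.

At the optimal vertex, -10a - 9b = -13 and b = 0.
Solving simultaneously gives a = 13/10, b = 0.

a = 13/10, b = 0, maximum Z = -13/5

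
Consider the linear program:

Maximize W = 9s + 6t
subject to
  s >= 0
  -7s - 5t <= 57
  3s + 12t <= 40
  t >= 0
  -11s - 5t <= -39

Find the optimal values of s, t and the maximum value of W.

Extreme points and W = 9s + 6t:
  (40/3, 0) → W = 120
  (268/117, 323/117) → W = 1450/39
  (39/11, 0) → W = 351/11

At the optimal vertex, 3s + 12t = 40 and t = 0.
Solving simultaneously gives s = 40/3, t = 0.

s = 40/3, t = 0, maximum W = 120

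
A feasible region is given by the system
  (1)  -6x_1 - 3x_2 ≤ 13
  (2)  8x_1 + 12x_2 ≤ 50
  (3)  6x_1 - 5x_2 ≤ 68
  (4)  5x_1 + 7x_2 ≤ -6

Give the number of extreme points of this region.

Pairwise boundary intersections that survive every other constraint:
  (139/48, -81/8)
  (-73/27, 29/27)
  (446/67, -376/67)

3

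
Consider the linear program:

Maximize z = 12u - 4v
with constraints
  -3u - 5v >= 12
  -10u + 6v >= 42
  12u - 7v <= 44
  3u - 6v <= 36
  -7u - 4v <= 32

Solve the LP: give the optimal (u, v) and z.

Extreme points and z = 12u - 4v:
  (-141/34, 3/34) → z = -852/17
  (-112/23, 12/23) → z = -1392/23
  (-180/41, -13/41) → z = -2108/41

u = -141/34, v = 3/34, maximum z = -852/17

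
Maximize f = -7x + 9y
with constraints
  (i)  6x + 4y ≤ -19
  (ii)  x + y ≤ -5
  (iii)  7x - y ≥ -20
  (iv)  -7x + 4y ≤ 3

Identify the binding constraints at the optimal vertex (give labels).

Vertices and f = -7x + 9y:
  (1/2, -11/2) → f = -53
  (-23/11, -32/11) → f = -127/11
  (-11/3, -17/3) → f = -76/3
The feasible region is unbounded (it extends along (2, -3), (-1, -7)), but f strictly decreases along every unbounded feasible direction, so there is no improving ray and the maximum is attained at a vertex.

The maximum is at (-23/11, -32/11). Substituting into each constraint, equality holds for (ii) and (iv); the remaining constraints have slack.

(ii) and (iv)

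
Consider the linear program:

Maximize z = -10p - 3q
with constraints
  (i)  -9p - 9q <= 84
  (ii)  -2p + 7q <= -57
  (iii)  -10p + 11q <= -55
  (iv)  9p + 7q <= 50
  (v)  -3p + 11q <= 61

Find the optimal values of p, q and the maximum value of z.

p = -25/27, q = -227/27, maximum z = 931/27

Extreme points and z = -10p - 3q:
  (-25/27, -227/27) → z = 931/27
  (173/3, -67) → z = -1127/3
  (107/11, -59/11) → z = -893/11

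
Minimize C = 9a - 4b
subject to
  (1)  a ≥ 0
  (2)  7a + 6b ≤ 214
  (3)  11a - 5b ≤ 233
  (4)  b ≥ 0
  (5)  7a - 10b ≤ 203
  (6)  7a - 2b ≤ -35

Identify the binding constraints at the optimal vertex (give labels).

(1) and (2)

Corner points and C = 9a - 4b:
  (0, 107/3) → C = -428/3
  (0, 35/2) → C = -70
  (109/28, 249/8) → C = -2505/28

The minimum is at (0, 107/3). Substituting into each constraint, equality holds for (1) and (2); the remaining constraints have slack.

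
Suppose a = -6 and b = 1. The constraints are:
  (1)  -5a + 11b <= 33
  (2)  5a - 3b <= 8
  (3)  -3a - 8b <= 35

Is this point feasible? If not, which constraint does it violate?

Constraint (1): -5a + 11b = 41, which is not ≤ 33. All other constraints are satisfied.

not feasible — violates (1)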